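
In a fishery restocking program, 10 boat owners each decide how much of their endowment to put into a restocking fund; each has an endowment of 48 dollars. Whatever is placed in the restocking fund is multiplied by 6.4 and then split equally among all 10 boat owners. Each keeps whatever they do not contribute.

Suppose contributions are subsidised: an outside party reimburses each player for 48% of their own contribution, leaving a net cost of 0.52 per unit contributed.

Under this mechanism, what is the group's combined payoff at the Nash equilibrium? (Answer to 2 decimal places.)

With the mechanism, a contributed unit returns (6.4/10) / 0.52 = 1.2308 per unit of net cost to the contributor — now above 1 — so contributing fully is weakly dominant for every player.
So the Nash equilibrium is full contribution by all 10; the group earns 10 × (48 × 0.48 + 6.4 × 48) = 3302.40.

3302.40 dollars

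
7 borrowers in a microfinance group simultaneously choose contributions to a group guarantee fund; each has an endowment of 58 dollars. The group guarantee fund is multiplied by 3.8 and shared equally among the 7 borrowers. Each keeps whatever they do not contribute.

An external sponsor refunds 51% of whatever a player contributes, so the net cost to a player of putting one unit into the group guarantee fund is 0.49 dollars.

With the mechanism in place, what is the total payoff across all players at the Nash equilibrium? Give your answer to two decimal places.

With the mechanism, a contributed unit returns (3.8/7) / 0.49 = 1.1079 per unit of net cost to the contributor — now above 1 — so contributing fully is weakly dominant for every player.
So the Nash equilibrium is full contribution by all 7; the group earns 7 × (58 × 0.51 + 3.8 × 58) = 1749.86.

1749.86 dollars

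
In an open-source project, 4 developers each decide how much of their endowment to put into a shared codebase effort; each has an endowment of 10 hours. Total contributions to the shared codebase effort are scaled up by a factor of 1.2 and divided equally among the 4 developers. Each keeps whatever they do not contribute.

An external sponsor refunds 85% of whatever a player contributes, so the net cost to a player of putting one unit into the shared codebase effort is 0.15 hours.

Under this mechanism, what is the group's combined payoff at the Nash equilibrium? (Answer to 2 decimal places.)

The effective private return per unit is now (1.2/4) / 0.15 = 2.0000 > 1, so every player's dominant strategy flips to full contribution.
At the Nash equilibrium everyone contributes 10. Group total payoff = 4 × (10 × 0.85 + 1.2 × 10) = 82.00.

82.00 hours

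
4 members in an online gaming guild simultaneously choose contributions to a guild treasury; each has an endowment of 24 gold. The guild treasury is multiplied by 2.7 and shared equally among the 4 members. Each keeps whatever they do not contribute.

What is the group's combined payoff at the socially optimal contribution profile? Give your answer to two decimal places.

Each contributed unit returns 2.700 to the group as a whole (0.6750 to each of 4 players), which exceeds 1, so the social optimum is full contribution: group total = 2.700 × 96 = 259.20.

259.20 gold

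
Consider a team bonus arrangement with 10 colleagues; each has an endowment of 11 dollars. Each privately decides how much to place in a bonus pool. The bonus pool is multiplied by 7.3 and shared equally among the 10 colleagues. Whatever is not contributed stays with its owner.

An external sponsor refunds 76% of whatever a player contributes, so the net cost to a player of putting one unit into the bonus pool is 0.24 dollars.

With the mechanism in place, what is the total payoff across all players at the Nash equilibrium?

With the mechanism, a contributed unit returns (7.3/10) / 0.24 = 3.0417 per unit of net cost to the contributor — now above 1 — so contributing fully is weakly dominant for every player.
At the Nash equilibrium everyone contributes 11. Group total payoff = 10 × (11 × 0.76 + 7.3 × 11) = 886.60.

886.60 dollars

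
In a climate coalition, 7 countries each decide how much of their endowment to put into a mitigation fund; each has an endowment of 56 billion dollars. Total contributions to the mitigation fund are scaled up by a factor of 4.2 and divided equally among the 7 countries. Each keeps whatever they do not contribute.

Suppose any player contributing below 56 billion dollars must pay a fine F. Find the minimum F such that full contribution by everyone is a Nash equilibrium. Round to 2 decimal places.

Given the others contribute fully, the best deviation is to contribute 0 (any partial contribution still incurs the fine and gives up units whose private return 0.6000 is below 1).
Deviating from 56 to 0 saves 56 billion dollars but forfeits the deviator's share of the drop in the mitigation fund: 4.2/7 × 56 = 33.60.
So the deviation gain is 56 − 33.60 = 22.40, and the fine must be at least 22.40 billion dollars to wipe it out.

22.40 billion dollars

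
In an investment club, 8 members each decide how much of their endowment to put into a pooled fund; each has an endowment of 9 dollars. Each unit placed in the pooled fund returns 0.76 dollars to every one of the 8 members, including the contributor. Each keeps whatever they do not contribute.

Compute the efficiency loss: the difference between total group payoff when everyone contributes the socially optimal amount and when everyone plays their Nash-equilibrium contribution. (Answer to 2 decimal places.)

The private return per contributed unit is 0.76 < 1, so contributing 0 is dominant for every player. At the Nash equilibrium everyone keeps their 9, and the group total is 8 × 9 = 72.
Each contributed unit returns 6.080 to the group as a whole (0.76 to each of 8 players), which exceeds 1, so the social optimum is full contribution: group total = 6.080 × 72 = 437.76.
Efficiency loss = 437.76 − 72 = 365.76.

365.76 dollars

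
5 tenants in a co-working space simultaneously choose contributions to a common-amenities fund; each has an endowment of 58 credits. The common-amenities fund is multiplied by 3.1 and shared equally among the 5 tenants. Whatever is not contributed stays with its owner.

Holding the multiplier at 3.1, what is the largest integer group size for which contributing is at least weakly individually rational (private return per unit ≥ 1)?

Private return per unit is 3.1/(group size), which is ≥ 1 whenever the group size is ≤ 3.1.
The largest such integer is 3.

3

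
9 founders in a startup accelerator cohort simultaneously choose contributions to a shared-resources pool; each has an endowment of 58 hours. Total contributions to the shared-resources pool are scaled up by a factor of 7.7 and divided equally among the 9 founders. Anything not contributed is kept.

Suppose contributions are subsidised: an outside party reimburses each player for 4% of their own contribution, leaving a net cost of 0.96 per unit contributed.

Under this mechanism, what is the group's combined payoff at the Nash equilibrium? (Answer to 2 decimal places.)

522.00 hours

With the mechanism, a contributed unit returns (7.7/9) / 0.96 = 0.8912 per unit of net cost — still below 1 — so contributing 0 remains dominant for every player.
At the Nash equilibrium no one contributes; group total payoff = 9 × 58 = 522.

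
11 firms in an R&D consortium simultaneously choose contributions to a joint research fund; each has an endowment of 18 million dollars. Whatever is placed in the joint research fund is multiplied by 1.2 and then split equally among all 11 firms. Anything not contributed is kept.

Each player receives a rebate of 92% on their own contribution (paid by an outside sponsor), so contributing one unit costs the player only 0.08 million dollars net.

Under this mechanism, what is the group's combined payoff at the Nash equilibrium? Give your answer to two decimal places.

419.76 million dollars

Under the mechanism each unit contributed yields (1.2/11) / 0.08 = 1.3636 back to its contributor per unit of net cost, which exceeds 1, making full contribution the dominant choice for everyone.
At the Nash equilibrium everyone contributes 18. Group total payoff = 11 × (18 × 0.92 + 1.2 × 18) = 419.76.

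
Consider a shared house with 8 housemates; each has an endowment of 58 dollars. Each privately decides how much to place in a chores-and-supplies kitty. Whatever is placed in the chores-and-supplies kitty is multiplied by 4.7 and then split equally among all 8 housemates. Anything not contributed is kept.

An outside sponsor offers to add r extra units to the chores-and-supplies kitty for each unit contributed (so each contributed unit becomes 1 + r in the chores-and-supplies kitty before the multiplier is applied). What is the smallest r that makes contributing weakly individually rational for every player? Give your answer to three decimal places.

With matching at rate r, one contributed unit becomes (1 + r) in the chores-and-supplies kitty and returns 4.7 × (1 + r) / 8 to the contributor.
Setting this equal to 1: 1 + r = 8/4.7 = 1.7021.
So the minimum matching rate is r = 1.7021 − 1 = 0.702.

0.702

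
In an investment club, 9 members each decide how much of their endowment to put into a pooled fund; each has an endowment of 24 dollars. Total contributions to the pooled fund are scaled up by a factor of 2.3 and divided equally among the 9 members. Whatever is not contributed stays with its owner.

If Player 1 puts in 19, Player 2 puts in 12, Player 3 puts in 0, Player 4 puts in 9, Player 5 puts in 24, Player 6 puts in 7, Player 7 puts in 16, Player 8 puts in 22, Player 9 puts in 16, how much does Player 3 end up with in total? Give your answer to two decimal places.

Total contributed: 19 + 12 + 0 + 9 + 24 + 7 + 16 + 22 + 16 = 125.
Each receives 2.3 × 125 / 9 = 31.94 from the pooled fund.
Player 3 keeps 24 − 0 = 24, so Player 3's payoff is 24 + 31.94 = 55.94.

55.94 dollars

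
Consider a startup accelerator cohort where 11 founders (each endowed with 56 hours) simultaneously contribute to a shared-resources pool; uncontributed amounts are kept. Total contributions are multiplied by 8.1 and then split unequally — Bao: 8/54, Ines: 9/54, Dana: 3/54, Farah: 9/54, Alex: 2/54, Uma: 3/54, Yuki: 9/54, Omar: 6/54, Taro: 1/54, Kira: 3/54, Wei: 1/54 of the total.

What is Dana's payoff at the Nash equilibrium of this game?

A player with share s gets back 8.1·s per unit contributed, so full contribution is dominant for anyone with s > 1/8.1 = 0.1235 and zero contribution is dominant for anyone below.
The shares above 0.1235 belong to Bao, Ines, Farah and Yuki, contributing 56 each; the remaining 7 contribute 0. Total contributed: 224.
Dana keeps 56 and receives 8.1 × 224 × 3/54 = 100.80 from the shared-resources pool, for a payoff of 156.80.

156.80 hours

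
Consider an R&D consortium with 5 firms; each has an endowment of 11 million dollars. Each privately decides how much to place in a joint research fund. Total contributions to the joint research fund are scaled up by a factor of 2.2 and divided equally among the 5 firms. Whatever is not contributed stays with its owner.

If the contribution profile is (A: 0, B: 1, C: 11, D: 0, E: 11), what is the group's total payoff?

Total contributed: 0 + 1 + 11 + 0 + 11 = 23; total kept: 5 × 11 − 23 = 32.
The joint research fund pays out 2.2 × 23 = 50.60 in aggregate.
Group total = 32 + 50.60 = 82.60.

82.60 million dollars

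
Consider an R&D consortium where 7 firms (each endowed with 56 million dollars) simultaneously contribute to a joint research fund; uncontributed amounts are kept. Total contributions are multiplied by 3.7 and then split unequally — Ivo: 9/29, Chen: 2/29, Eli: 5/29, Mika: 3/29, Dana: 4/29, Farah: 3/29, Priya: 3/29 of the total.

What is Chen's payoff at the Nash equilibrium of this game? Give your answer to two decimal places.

Each unit j contributes comes back to j as 3.7 × (j's share), so j prefers to contribute only if that share exceeds 1/3.7 = 0.2703; otherwise keeping the unit dominates.
Ivo alone (share 9/29) is above the threshold, contributing 56; the remaining 6 contribute 0. Total contributed: 56.
Chen keeps 56 and receives 3.7 × 56 × 2/29 = 14.29 from the joint research fund, for a payoff of 70.29.

70.29 million dollars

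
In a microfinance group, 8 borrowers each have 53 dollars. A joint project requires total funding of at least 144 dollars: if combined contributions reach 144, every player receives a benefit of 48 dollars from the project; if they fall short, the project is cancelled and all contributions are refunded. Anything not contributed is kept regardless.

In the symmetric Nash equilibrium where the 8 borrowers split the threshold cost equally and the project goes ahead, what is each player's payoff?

83 dollars

Equal share of the threshold: 144/8 = 18.
At this profile no one gains by cutting their contribution: any cut drops the total below 144, the project is cancelled, contributions are refunded, and the deviator ends with 53, which is less than 53 − 18 + 48 = 83. Contributing more than 18 just wastes the excess. So contributing exactly 18 is a best response.
Each player's payoff: 53 − 18 + 48 = 83.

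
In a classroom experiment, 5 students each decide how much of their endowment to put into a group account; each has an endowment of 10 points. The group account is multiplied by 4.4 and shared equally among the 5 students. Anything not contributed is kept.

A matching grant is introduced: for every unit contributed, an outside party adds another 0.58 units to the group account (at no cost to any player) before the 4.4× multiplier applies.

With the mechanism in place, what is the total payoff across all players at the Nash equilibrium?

With the mechanism, a contributed unit returns 4.4 × 1.58 / 5 = 1.3904 per unit of net cost to the contributor — now above 1 — so contributing fully is weakly dominant for every player.
At the Nash equilibrium everyone contributes 10. Group total payoff = 4.4 × 1.58 × 50 = 347.60.

347.60 points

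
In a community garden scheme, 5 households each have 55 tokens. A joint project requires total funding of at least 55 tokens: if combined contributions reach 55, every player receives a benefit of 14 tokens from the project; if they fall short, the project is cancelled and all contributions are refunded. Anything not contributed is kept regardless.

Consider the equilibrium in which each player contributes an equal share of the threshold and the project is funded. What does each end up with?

58 tokens

Equal share of the threshold: 55/5 = 11.
At this profile no one gains by cutting their contribution: any cut drops the total below 55, the project is cancelled, contributions are refunded, and the deviator ends with 55, which is less than 55 − 11 + 14 = 58. Contributing more than 11 just wastes the excess. So contributing exactly 11 is a best response.
Each player's payoff: 55 − 11 + 14 = 58.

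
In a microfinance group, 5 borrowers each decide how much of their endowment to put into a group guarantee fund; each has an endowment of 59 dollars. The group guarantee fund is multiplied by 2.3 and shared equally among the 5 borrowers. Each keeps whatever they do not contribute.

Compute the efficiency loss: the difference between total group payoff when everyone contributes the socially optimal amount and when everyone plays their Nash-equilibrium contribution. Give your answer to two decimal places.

383.50 dollars

Each contributed unit returns 2.3/5 = 0.4600 to its contributor — below 1 — so contributing 0 is dominant for every player. At the Nash equilibrium everyone keeps their 59, and the group total is 5 × 59 = 295.
Each contributed unit returns 2.300 to the group as a whole (0.4600 to each of 5 players), which exceeds 1, so the social optimum is full contribution: group total = 2.300 × 295 = 678.50.
Efficiency loss = 678.50 − 295 = 383.50.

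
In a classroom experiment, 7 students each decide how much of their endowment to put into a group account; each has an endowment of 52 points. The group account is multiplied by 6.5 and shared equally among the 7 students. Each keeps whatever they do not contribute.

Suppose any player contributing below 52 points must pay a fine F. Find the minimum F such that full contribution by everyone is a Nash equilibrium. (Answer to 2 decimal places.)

3.71 points

Given the others contribute fully, the best deviation is to contribute 0 (any partial contribution still incurs the fine and gives up units whose private return 0.9286 is below 1).
Deviating from 52 to 0 saves 52 points but forfeits the deviator's share of the drop in the group account: 6.5/7 × 52 = 48.29.
So the deviation gain is 52 − 48.29 = 3.71, and the fine must be at least 3.71 points to wipe it out.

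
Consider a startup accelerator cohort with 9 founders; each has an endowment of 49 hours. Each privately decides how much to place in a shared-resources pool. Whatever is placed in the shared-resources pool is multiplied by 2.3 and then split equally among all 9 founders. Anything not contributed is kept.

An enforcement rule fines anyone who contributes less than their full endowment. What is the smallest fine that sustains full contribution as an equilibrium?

Given the others contribute fully, the best deviation is to contribute 0 (any partial contribution still incurs the fine and gives up units whose private return 0.2556 is below 1).
Deviating from 49 to 0 saves 49 hours but forfeits the deviator's share of the drop in the shared-resources pool: 2.3/9 × 49 = 12.52.
So the deviation gain is 49 − 12.52 = 36.48, and the fine must be at least 36.48 hours to wipe it out.

36.48 hours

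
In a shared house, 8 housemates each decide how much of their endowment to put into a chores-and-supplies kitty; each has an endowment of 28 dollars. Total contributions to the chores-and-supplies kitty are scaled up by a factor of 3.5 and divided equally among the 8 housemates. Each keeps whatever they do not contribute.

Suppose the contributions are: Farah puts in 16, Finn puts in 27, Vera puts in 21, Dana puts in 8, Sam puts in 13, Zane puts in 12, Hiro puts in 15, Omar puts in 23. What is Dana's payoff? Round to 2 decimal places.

Total contributed: 16 + 27 + 21 + 8 + 13 + 12 + 15 + 23 = 135.
Each receives 3.5 × 135 / 8 = 59.06 from the chores-and-supplies kitty.
Dana keeps 28 − 8 = 20, so Dana's payoff is 20 + 59.06 = 79.06.

79.06 dollars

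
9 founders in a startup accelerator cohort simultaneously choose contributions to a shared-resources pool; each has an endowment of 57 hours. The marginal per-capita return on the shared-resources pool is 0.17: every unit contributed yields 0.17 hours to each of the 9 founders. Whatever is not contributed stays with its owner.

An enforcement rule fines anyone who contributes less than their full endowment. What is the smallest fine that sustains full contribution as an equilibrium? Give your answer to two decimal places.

47.31 hours

Given the others contribute fully, the best deviation is to contribute 0 (any partial contribution still incurs the fine and gives up units whose private return 0.17 is below 1).
Deviating from 57 to 0 saves 57 hours but forfeits the deviator's share of the drop in the shared-resources pool: 0.17 × 57 = 9.69.
So the deviation gain is 57 − 9.69 = 47.31, and the fine must be at least 47.31 hours to wipe it out.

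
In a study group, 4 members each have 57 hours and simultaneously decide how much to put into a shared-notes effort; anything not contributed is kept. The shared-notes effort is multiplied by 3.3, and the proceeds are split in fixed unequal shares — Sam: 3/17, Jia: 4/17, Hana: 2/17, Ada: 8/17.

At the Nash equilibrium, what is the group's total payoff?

Each unit j contributes comes back to j as 3.3 × (j's share), so j prefers to contribute only if that share exceeds 1/3.3 = 0.3030; otherwise keeping the unit dominates.
The only share above 0.3030 is Ada's 8/17, contributing 57; the remaining 3 contribute 0. Total contributed: 57.
The shared-notes effort pays out 3.3 × 57 = 188.10 in total (split across the unequal shares, but the aggregate is all that matters for the group sum).
The 3 free-riders keep 57 each, adding 171. Group total = 171 + 188.10 = 359.10.

359.10 hours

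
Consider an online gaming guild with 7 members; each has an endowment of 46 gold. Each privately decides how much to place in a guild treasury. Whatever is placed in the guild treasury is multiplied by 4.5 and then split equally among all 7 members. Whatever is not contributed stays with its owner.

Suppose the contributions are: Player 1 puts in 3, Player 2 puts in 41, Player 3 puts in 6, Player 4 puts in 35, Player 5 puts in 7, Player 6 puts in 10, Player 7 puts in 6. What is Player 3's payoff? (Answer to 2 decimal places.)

Total contributed: 3 + 41 + 6 + 35 + 7 + 10 + 6 = 108.
Each receives 4.5 × 108 / 7 = 69.43 from the guild treasury.
Player 3 keeps 46 − 6 = 40, so Player 3's payoff is 40 + 69.43 = 109.43.

109.43 gold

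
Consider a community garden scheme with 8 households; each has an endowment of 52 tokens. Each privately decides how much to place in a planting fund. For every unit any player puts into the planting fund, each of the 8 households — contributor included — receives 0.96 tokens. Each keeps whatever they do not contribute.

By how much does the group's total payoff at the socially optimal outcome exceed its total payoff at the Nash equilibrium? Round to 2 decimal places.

2778.88 tokens

The private return per contributed unit is 0.96 < 1, so contributing 0 is dominant for every player. At the Nash equilibrium everyone keeps their 52, and the group total is 8 × 52 = 416.
Each contributed unit returns 7.680 to the group as a whole (0.96 to each of 8 players), which exceeds 1, so the social optimum is full contribution: group total = 7.680 × 416 = 3194.88.
Efficiency loss = 3194.88 − 416 = 2778.88.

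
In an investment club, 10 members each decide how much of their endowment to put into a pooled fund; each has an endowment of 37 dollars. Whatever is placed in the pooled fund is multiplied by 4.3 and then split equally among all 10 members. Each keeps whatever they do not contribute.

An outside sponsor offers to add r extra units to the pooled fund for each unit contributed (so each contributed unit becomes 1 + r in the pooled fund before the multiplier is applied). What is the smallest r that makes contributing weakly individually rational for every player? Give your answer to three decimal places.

With matching at rate r, one contributed unit becomes (1 + r) in the pooled fund and returns 4.3 × (1 + r) / 10 to the contributor.
Setting this equal to 1: 1 + r = 10/4.3 = 2.3256.
So the minimum matching rate is r = 2.3256 − 1 = 1.326.

1.326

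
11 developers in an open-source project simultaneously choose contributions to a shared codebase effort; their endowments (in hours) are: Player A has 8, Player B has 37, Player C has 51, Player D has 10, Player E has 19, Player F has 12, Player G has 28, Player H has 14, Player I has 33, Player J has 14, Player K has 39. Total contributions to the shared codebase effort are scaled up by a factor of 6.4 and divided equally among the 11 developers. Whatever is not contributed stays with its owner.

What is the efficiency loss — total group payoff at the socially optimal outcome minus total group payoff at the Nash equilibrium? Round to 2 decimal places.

The private return per contributed unit is 6.4/11 = 0.5818 < 1 for every player regardless of endowment, so the Nash equilibrium is zero contribution and the group total is Σ E_j = 8 + 37 + 51 + 10 + 19 + 12 + 28 + 14 + 33 + 14 + 39 = 265.
Each contributed unit returns 6.400 to the group, so the social optimum is full contribution by everyone: group total = 6.400 × 265 = 1696.00.
Efficiency loss = (6.400 − 1) × 265 = 1431.00.

1431.00 hours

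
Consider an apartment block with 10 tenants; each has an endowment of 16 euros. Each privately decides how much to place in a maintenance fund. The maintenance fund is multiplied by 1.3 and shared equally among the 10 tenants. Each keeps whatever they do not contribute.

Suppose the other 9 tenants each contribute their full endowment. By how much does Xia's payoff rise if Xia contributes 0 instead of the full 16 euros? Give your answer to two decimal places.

13.92 euros

Switching from a contribution of 16 to 0 lets Xia keep an extra 16 euros, but lowers the maintenance fund by 16, which costs Xia their own share of that drop: 1.3/10 × 16 = 2.08.
Net gain = 16 − 2.08 = 13.92. The private return per contributed unit (0.1300) is below 1, so free-riding is indeed the best response regardless of what the others do.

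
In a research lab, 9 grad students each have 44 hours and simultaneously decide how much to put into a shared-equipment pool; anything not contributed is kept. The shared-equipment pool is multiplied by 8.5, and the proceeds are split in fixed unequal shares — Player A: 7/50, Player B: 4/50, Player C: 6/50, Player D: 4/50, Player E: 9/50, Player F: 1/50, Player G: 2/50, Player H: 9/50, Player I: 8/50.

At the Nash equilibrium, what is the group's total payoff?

For player j, contributing a unit is worthwhile iff 8.5 × (j's share) ≥ 1, i.e. iff j's share is at least 0.1176.
The shares above 0.1176 belong to Player A, Player C, Player E, Player H and Player I, contributing 44 each; the remaining 4 contribute 0. Total contributed: 220.
The shared-equipment pool pays out 8.5 × 220 = 1870.00 in total (split across the unequal shares, but the aggregate is all that matters for the group sum).
The 4 free-riders keep 44 each, adding 176. Group total = 176 + 1870.00 = 2046.00.

2046.00 hours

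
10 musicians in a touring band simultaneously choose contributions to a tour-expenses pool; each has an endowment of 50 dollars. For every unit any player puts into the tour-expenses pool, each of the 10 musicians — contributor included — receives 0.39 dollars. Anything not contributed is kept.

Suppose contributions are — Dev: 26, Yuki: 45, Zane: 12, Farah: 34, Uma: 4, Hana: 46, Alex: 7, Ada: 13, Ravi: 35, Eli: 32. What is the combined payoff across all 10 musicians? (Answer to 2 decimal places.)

Total contributed: 26 + 45 + 12 + 34 + 4 + 46 + 7 + 13 + 35 + 32 = 254; total kept: 10 × 50 − 254 = 246.
The tour-expenses pool pays out 0.39 × 10 × 254 = 990.60 in aggregate.
Group total = 246 + 990.60 = 1236.60.

1236.60 dollars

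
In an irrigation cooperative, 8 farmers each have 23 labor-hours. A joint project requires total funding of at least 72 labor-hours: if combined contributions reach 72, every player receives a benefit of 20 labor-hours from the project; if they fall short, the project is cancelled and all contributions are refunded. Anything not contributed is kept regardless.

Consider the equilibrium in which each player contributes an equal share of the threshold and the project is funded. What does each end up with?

34 labor-hours

Equal share of the threshold: 72/8 = 9.
At this profile no one gains by cutting their contribution: any cut drops the total below 72, the project is cancelled, contributions are refunded, and the deviator ends with 23, which is less than 23 − 9 + 20 = 34. Contributing more than 9 just wastes the excess. So contributing exactly 9 is a best response.
Each player's payoff: 23 − 9 + 20 = 34.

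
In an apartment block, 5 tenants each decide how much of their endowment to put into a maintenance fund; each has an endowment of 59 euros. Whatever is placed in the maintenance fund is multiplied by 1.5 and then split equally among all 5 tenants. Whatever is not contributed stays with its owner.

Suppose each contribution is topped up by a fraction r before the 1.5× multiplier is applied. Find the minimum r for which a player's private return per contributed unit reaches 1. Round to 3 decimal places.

2.333

With matching at rate r, one contributed unit becomes (1 + r) in the maintenance fund and returns 1.5 × (1 + r) / 5 to the contributor.
Setting this equal to 1: 1 + r = 5/1.5 = 3.3333.
So the minimum matching rate is r = 3.3333 − 1 = 2.333.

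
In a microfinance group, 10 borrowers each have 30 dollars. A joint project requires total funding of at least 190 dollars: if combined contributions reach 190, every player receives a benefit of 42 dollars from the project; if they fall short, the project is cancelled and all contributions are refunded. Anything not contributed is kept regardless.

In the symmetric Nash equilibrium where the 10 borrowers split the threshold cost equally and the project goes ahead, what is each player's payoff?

Equal share of the threshold: 190/10 = 19.
At this profile no one gains by cutting their contribution: any cut drops the total below 190, the project is cancelled, contributions are refunded, and the deviator ends with 30, which is less than 30 − 19 + 42 = 53. Contributing more than 19 just wastes the excess. So contributing exactly 19 is a best response.
Each player's payoff: 30 − 19 + 42 = 53.

53 dollars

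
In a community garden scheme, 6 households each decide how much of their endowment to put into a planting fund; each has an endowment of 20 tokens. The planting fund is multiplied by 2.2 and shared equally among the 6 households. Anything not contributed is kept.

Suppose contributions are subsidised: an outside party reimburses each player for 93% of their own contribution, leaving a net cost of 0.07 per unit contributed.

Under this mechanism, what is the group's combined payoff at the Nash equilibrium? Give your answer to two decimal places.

375.60 tokens

Under the mechanism each unit contributed yields (2.2/6) / 0.07 = 5.2381 back to its contributor per unit of net cost, which exceeds 1, making full contribution the dominant choice for everyone.
So the Nash equilibrium is full contribution by all 6; the group earns 6 × (20 × 0.93 + 2.2 × 20) = 375.60.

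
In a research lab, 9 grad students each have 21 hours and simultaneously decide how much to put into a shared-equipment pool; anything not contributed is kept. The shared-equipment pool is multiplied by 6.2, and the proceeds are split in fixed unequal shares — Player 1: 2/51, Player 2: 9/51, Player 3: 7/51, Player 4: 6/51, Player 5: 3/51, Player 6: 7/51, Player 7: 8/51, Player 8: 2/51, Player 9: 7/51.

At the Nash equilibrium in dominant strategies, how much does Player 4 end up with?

36.32 hours

Each unit j contributes comes back to j as 6.2 × (j's share), so j prefers to contribute only if that share exceeds 1/6.2 = 0.1613; otherwise keeping the unit dominates.
Player 2 alone (share 9/51) is above the threshold, contributing 21; the remaining 8 contribute 0. Total contributed: 21.
Player 4 keeps 21 and receives 6.2 × 21 × 6/51 = 15.32 from the shared-equipment pool, for a payoff of 36.32.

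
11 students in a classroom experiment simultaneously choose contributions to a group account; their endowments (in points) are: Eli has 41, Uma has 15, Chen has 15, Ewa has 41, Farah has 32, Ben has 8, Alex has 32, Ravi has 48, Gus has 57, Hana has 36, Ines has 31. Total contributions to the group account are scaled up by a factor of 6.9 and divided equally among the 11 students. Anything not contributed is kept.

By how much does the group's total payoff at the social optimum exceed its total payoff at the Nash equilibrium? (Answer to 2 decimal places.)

The private return per contributed unit is 6.9/11 = 0.6273 < 1 for every player regardless of endowment, so the Nash equilibrium is zero contribution and the group total is Σ E_j = 41 + 15 + 15 + 41 + 32 + 8 + 32 + 48 + 57 + 36 + 31 = 356.
Each contributed unit returns 6.900 to the group, so the social optimum is full contribution by everyone: group total = 6.900 × 356 = 2456.40.
Efficiency loss = (6.900 − 1) × 356 = 2100.40.

2100.40 points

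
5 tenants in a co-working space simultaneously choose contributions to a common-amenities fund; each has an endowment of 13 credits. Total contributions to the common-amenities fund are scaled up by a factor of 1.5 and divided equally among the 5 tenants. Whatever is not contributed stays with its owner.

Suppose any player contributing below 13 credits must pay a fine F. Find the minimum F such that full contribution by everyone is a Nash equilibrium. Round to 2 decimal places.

Given the others contribute fully, the best deviation is to contribute 0 (any partial contribution still incurs the fine and gives up units whose private return 0.3000 is below 1).
Deviating from 13 to 0 saves 13 credits but forfeits the deviator's share of the drop in the common-amenities fund: 1.5/5 × 13 = 3.90.
So the deviation gain is 13 − 3.90 = 9.10, and the fine must be at least 9.10 credits to wipe it out.

9.10 credits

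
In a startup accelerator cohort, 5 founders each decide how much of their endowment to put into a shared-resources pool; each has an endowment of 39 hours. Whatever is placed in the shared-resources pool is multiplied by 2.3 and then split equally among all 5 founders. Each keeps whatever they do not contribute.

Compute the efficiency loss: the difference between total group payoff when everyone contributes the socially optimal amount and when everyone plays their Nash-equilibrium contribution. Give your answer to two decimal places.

Each contributed unit returns 2.3/5 = 0.4600 to its contributor — below 1 — so contributing 0 is dominant for every player. At the Nash equilibrium everyone keeps their 39, and the group total is 5 × 39 = 195.
Each contributed unit returns 2.300 to the group as a whole (0.4600 to each of 5 players), which exceeds 1, so the social optimum is full contribution: group total = 2.300 × 195 = 448.50.
Efficiency loss = 448.50 − 195 = 253.50.

253.50 hours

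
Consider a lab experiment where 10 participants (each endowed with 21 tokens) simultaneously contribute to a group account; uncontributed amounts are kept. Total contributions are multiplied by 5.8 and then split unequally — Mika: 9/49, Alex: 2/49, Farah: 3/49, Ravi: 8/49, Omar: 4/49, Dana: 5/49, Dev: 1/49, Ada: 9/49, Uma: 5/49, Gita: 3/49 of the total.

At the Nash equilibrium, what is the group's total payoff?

Each unit j contributes comes back to j as 5.8 × (j's share), so j prefers to contribute only if that share exceeds 1/5.8 = 0.1724; otherwise keeping the unit dominates.
Mika and Ada clear that bar, contributing 21 each; the remaining 8 contribute 0. Total contributed: 42.
The group account pays out 5.8 × 42 = 243.60 in total (split across the unequal shares, but the aggregate is all that matters for the group sum).
The 8 free-riders keep 21 each, adding 168. Group total = 168 + 243.60 = 411.60.

411.60 tokens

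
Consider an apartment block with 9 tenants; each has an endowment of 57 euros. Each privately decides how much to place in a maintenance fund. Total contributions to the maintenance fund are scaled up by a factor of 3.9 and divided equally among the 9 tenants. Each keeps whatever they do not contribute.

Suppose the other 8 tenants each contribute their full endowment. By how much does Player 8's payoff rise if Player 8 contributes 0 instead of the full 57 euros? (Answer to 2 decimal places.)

32.30 euros

Switching from a contribution of 57 to 0 lets Player 8 keep an extra 57 euros, but lowers the maintenance fund by 57, which costs Player 8 their own share of that drop: 3.9/9 × 57 = 24.70.
Net gain = 57 − 24.70 = 32.30. The private return per contributed unit (0.4333) is below 1, so free-riding is indeed the best response regardless of what the others do.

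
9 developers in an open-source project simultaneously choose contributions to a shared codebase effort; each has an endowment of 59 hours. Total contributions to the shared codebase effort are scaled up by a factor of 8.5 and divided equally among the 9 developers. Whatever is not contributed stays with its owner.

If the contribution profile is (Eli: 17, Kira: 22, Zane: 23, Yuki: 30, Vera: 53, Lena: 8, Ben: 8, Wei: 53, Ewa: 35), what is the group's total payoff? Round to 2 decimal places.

Total contributed: 17 + 22 + 23 + 30 + 53 + 8 + 8 + 53 + 35 = 249; total kept: 9 × 59 − 249 = 282.
The shared codebase effort pays out 8.5 × 249 = 2116.50 in aggregate.
Group total = 282 + 2116.50 = 2398.50.

2398.50 hours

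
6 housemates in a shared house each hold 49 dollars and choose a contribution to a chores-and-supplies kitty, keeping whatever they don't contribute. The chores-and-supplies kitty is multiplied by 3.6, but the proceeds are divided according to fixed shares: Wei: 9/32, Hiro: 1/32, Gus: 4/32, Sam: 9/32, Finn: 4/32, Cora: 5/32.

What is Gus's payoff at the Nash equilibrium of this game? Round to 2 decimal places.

A player with share s gets back 3.6·s per unit contributed, so full contribution is dominant for anyone with s > 1/3.6 = 0.2778 and zero contribution is dominant for anyone below.
Wei and Sam are above the threshold, contributing 49 each; the remaining 4 contribute 0. Total contributed: 98.
Gus keeps 49 and receives 3.6 × 98 × 4/32 = 44.10 from the chores-and-supplies kitty, for a payoff of 93.10.

93.10 dollars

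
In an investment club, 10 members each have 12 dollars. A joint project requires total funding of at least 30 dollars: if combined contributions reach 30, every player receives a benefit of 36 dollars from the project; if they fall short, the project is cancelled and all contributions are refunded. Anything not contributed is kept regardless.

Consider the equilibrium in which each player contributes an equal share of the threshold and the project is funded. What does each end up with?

45 dollars

Equal share of the threshold: 30/10 = 3.
At this profile no one gains by cutting their contribution: any cut drops the total below 30, the project is cancelled, contributions are refunded, and the deviator ends with 12, which is less than 12 − 3 + 36 = 45. Contributing more than 3 just wastes the excess. So contributing exactly 3 is a best response.
Each player's payoff: 12 − 3 + 36 = 45.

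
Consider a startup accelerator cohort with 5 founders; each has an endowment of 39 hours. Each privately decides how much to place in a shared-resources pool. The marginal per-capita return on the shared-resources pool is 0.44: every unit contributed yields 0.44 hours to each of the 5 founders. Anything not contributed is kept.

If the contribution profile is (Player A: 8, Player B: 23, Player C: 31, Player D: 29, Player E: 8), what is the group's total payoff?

Total contributed: 8 + 23 + 31 + 29 + 8 = 99; total kept: 5 × 39 − 99 = 96.
The shared-resources pool pays out 0.44 × 5 × 99 = 217.80 in aggregate.
Group total = 96 + 217.80 = 313.80.

313.80 hours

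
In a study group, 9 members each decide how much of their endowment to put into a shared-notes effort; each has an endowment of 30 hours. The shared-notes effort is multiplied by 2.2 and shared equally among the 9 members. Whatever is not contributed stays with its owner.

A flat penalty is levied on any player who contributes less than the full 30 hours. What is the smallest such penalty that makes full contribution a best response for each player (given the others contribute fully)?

22.67 hours

Given the others contribute fully, the best deviation is to contribute 0 (any partial contribution still incurs the fine and gives up units whose private return 0.2444 is below 1).
Deviating from 30 to 0 saves 30 hours but forfeits the deviator's share of the drop in the shared-notes effort: 2.2/9 × 30 = 7.33.
So the deviation gain is 30 − 7.33 = 22.67, and the fine must be at least 22.67 hours to wipe it out.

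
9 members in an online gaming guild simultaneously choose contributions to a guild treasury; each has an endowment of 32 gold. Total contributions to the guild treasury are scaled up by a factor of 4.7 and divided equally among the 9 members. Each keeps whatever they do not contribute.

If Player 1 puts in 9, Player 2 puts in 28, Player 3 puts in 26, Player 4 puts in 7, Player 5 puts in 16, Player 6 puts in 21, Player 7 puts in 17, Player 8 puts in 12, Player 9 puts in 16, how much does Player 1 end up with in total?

Total contributed: 9 + 28 + 26 + 7 + 16 + 21 + 17 + 12 + 16 = 152.
Each receives 4.7 × 152 / 9 = 79.38 from the guild treasury.
Player 1 keeps 32 − 9 = 23, so Player 1's payoff is 23 + 79.38 = 102.38.

102.38 gold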